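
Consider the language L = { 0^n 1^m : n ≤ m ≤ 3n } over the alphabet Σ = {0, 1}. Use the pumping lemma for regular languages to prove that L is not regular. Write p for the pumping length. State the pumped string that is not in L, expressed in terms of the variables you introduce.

Suppose for contradiction that L is regular, and let p be the pumping length.
Take w = 0^p 1^p ∈ L (since p ≤ p ≤ 3p), with |w| = 2p ≥ p.
The pumping lemma gives a decomposition w = xyz where |xy| ≤ p and |y| ≥ 1.
Because |xy| ≤ p and w begins with p copies of 0, we have y = 0^k with 1 ≤ k ≤ p.
Pump with i = 2: xy^2z = 0^{p+k} 1^p. Now n = p+k > p = m, so the condition n ≤ m fails. Thus xy^2z ∉ L.
Contradiction. Therefore L is not regular.

0^{p+k} 1^p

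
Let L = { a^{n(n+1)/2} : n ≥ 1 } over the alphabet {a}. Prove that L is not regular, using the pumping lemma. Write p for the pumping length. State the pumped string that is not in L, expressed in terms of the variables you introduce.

Assume L is regular. Let p be the pumping length given by the pumping lemma.
Take w = a^{p(p+1)/2} ∈ L with |w| = p(p+1)/2 ≥ p.
Write w = xyz as guaranteed by the lemma, with |xy| ≤ p and |y| ≥ 1.
Then y = a^k for some k with 1 ≤ k ≤ p.
Pump with i = 2: xy^2z = a^{p(p+1)/2+k}. Since 1 ≤ k ≤ p, p(p+1)/2 < p(p+1)/2+k ≤ p(p+1)/2+p < (p+1)(p+2)/2, so p(p+1)/2+k is strictly between consecutive triangular numbers. So xy^2z ∉ L.
Contradiction. Therefore L is not regular.

a^{p(p+1)/2+k}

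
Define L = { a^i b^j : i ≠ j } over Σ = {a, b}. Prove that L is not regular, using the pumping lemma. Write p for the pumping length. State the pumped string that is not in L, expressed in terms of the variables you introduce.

Toward a contradiction, assume L is regular with pumping length p.
Choose w = a^p b^{p+p!}. Since p ≠ p+p!, w ∈ L; and |w| ≥ p.
Write w = xyz as guaranteed by the lemma, with |xy| ≤ p and y is nonempty.
Since the first p symbols of w are all a's and |xy| ≤ p, y lies entirely in the leading a-block: y = a^k for some k with 1 ≤ k ≤ p.
Since 1 ≤ k ≤ p, k divides p!; set t = 1 + p!/k. Then xy^t z has p + (p!/k)·k = p + p! copies of a. Now the a-count equals the b-count, so i ≠ j fails. So xy^t z = a^{p+p!} b^{p+p!} ∉ L.
This is a contradiction; hence L is not regular.

a^{p+p!} b^{p+p!}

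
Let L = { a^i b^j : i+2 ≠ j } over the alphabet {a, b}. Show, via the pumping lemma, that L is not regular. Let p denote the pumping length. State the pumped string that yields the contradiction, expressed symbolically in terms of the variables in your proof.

a^{p+p!} b^{p+p!+2}

Suppose for contradiction that L is regular, and let p be the pumping length.
Choose w = a^p b^{p+p!+2}. Since p ≠ (p+p!+2)-2 = p+p!, w ∈ L; and |w| ≥ p.
Write w = xyz as guaranteed by the lemma, with |xy| ≤ p and |y| ≥ 1.
Since the first p symbols of w are all a's and |xy| ≤ p, y lies entirely in the leading a-block: y = a^k for some k with 1 ≤ k ≤ p.
Since 1 ≤ k ≤ p, k divides p!; set t = 1 + p!/k. Then xy^t z has p + (p!/k)·k = p + p! copies of a. Now the a-count is p+p! and (b-count)-2 = (p+p!+2)-2 = p+p!, so i+2 ≠ j fails. So xy^t z = a^{p+p!} b^{p+p!+2} ∉ L.
Contradiction. Therefore L is not regular.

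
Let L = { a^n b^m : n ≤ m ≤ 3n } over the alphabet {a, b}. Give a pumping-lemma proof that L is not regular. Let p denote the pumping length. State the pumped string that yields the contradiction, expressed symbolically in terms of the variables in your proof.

a^{p+k} b^p

Toward a contradiction, assume L is regular with pumping length p.
Take w = a^p b^p ∈ L (since p ≤ p ≤ 3p), with |w| = 2p ≥ p.
By the pumping lemma, w = xyz with |xy| ≤ p and |y| ≥ 1.
Since the first p symbols of w are all a's and |xy| ≤ p, y lies entirely in the leading a-block: y = a^k for some k with 1 ≤ k ≤ p.
Pump with i = 2: xy^2z = a^{p+k} b^p. Now n = p+k > p = m, so the condition n ≤ m fails. Thus xy^2z ∉ L.
Contradiction. Therefore L is not regular.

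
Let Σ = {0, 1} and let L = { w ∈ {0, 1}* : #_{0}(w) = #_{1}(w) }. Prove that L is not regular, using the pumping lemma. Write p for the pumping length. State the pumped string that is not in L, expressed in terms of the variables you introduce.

0^{p+k} 1^p

Assume L is regular; let p be its pumping constant.
Choose w = 0^p 1^p ∈ L with |w| = 2p ≥ p.
By the pumping lemma, w = xyz with |xy| ≤ p and |y| ≥ 1.
The first p characters of w are 0's, so xy (and hence y) consists only of 0's. Write y = 0^k, 1 ≤ k ≤ p.
Pump with i = 2: xy^2z = 0^{p+k} 1^p has p+k occurrences of 0 but only p of 1. Since k ≥ 1 the counts differ, so xy^2z ∉ L.
This is a contradiction; hence L is not regular.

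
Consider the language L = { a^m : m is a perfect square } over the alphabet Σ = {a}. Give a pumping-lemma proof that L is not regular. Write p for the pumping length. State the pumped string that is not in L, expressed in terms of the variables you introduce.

a^{p²+k}

Assume L is regular. Let p be the pumping length given by the pumping lemma.
Take w = a^{p²} ∈ L with |w| = p² ≥ p.
Write w = xyz as guaranteed by the lemma, with |xy| ≤ p and y is nonempty.
Then y = a^k for some k with 1 ≤ k ≤ p.
Pump with i = 2: xy^2z = a^{p²+k}. Since 1 ≤ k ≤ p, p² < p²+k ≤ p²+p < (p+1)², so p²+k lies strictly between consecutive squares and is not a perfect square. So xy^2z ∉ L.
Contradiction. Therefore L is not regular.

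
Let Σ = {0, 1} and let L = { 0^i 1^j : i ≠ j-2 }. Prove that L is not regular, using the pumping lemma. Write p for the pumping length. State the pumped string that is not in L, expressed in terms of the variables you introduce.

0^{p+p!} 1^{p+p!+2}

Toward a contradiction, assume L is regular with pumping length p.
Choose w = 0^p 1^{p+p!+2}. Since p ≠ (p+p!+2)-2 = p+p!, w ∈ L; and |w| ≥ p.
The pumping lemma gives a decomposition w = xyz where |xy| ≤ p and |y| > 0.
The first p characters of w are 0's, so xy (and hence y) consists only of 0's. Write y = 0^k, 1 ≤ k ≤ p.
Since 1 ≤ k ≤ p, k divides p!; set t = 1 + p!/k. Then xy^t z has p + (p!/k)·k = p + p! copies of 0. Now the 0-count is p+p! and (1-count)-2 = (p+p!+2)-2 = p+p!, so i ≠ j-2 fails. So xy^t z = 0^{p+p!} 1^{p+p!+2} ∉ L.
Contradiction. Therefore L is not regular.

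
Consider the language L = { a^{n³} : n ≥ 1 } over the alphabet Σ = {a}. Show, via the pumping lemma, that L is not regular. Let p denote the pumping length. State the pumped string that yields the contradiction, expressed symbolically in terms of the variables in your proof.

Assume L is regular. Let p be the pumping length given by the pumping lemma.
Take w = a^{p³} ∈ L with |w| = p³ ≥ p.
The pumping lemma gives a decomposition w = xyz where |xy| ≤ p and y is nonempty.
Then y = a^k for some k with 1 ≤ k ≤ p.
Pump with i = 2: xy^2z = a^{p³+k}. Since 1 ≤ k ≤ p, p³ < p³+k ≤ p³+p < p³+3p²+3p+1 = (p+1)³, so p³+k is not a perfect cube. So xy^2z ∉ L.
This contradicts the pumping lemma, so L is not regular.

a^{p³+k}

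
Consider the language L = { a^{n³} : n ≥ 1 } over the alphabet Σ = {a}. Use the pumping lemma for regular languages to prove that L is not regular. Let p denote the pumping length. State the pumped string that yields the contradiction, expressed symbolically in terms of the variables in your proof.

a^{p³+k}

Assume L is regular. Let p be the pumping length given by the pumping lemma.
Take w = a^{p³} ∈ L with |w| = p³ ≥ p.
The pumping lemma gives a decomposition w = xyz where |xy| ≤ p and |y| > 0.
Then y = a^k for some k with 1 ≤ k ≤ p.
Pump with i = 2: xy^2z = a^{p³+k}. Since 1 ≤ k ≤ p, p³ < p³+k ≤ p³+p < p³+3p²+3p+1 = (p+1)³, so p³+k is not a perfect cube. So xy^2z ∉ L.
This contradicts the pumping lemma, so L is not regular.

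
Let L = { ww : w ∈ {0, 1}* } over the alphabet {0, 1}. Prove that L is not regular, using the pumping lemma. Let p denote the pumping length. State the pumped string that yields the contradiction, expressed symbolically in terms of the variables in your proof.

0^{p+k} 1^p 0^p 1^p

Suppose for contradiction that L is regular, and let p be the pumping length.
Take w = 0^p 1^p 0^p 1^p = uu where u = 0^p1^p; then w ∈ L and |w| = 4p ≥ p.
By the pumping lemma, w = xyz with |xy| ≤ p and |y| ≥ 1.
Since the first p symbols of w are all 0's and |xy| ≤ p, y lies entirely in the leading 0-block: y = 0^k for some k with 1 ≤ k ≤ p.
Pump with i = 2: xy^2z = 0^{p+k} 1^p 0^p 1^p, of length 4p+k. Suppose this equals vv. The string starts with 0 and ends with 1, so v does too; thus the boundary between the two copies of v is a 1→0 transition. There is exactly one such transition, at position 2p+k, so |v| = 2p+k and |vv| = 4p+2k ≠ 4p+k since k ≥ 1. So xy^2z ∉ L.
Contradiction. Therefore L is not regular.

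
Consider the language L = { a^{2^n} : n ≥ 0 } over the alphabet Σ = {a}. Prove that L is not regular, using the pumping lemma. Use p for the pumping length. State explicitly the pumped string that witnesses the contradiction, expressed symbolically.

a^{2^p+k}

Assume L is regular; let p be its pumping constant.
Take w = a^{2^p} ∈ L with |w| = 2^p ≥ p.
The pumping lemma gives a decomposition w = xyz where |xy| ≤ p and |y| ≥ 1.
Then y = a^k for some k with 1 ≤ k ≤ p.
Pump with i = 2: xy^2z = a^{2^p+k}. Since 1 ≤ k ≤ p < 2^p, we have 2^p < 2^p+k < 2^{p+1}, so 2^p+k is not a power of 2. So xy^2z ∉ L.
Contradiction. Therefore L is not regular.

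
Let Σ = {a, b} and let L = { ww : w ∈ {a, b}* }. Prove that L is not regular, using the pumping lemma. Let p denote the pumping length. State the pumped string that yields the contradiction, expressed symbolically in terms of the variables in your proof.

Assume L is regular; let p be its pumping constant.
Take w = a^p b^p a^p b^p = uu where u = a^pb^p; then w ∈ L and |w| = 4p ≥ p.
Write w = xyz as guaranteed by the lemma, with |xy| ≤ p and y is nonempty.
Because |xy| ≤ p and w begins with p copies of a, we have y = a^k with 1 ≤ k ≤ p.
Pump with i = 2: xy^2z = a^{p+k} b^p a^p b^p, of length 4p+k. Suppose this equals vv. The string starts with a and ends with b, so v does too; thus the boundary between the two copies of v is a b→a transition. There is exactly one such transition, at position 2p+k, so |v| = 2p+k and |vv| = 4p+2k ≠ 4p+k since k ≥ 1. So xy^2z ∉ L.
This is a contradiction; hence L is not regular.

a^{p+k} b^p a^p b^p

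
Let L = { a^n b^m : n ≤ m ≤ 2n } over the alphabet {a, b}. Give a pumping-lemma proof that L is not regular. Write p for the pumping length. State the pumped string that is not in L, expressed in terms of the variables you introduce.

a^{p+k} b^p

Assume L is regular. Let p be the pumping length given by the pumping lemma.
Take w = a^p b^p ∈ L (since p ≤ p ≤ 2p), with |w| = 2p ≥ p.
Write w = xyz as guaranteed by the lemma, with |xy| ≤ p and |y| > 0.
The first p characters of w are a's, so xy (and hence y) consists only of a's. Write y = a^k, 1 ≤ k ≤ p.
Pump with i = 2: xy^2z = a^{p+k} b^p. Now n = p+k > p = m, so the condition n ≤ m fails. Thus xy^2z ∉ L.
Contradiction. Therefore L is not regular.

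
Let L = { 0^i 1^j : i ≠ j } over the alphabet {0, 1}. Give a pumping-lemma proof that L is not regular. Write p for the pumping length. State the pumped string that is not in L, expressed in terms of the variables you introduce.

Assume L is regular; let p be its pumping constant.
Choose w = 0^p 1^{p+p!}. Since p ≠ p+p!, w ∈ L; and |w| ≥ p.
Write w = xyz as guaranteed by the lemma, with |xy| ≤ p and |y| > 0.
Because |xy| ≤ p and w begins with p copies of 0, we have y = 0^k with 1 ≤ k ≤ p.
Since 1 ≤ k ≤ p, k divides p!; set t = 1 + p!/k. Then xy^t z has p + (p!/k)·k = p + p! copies of 0. Now the 0-count equals the 1-count, so i ≠ j fails. So xy^t z = 0^{p+p!} 1^{p+p!} ∉ L.
Contradiction. Therefore L is not regular.

0^{p+p!} 1^{p+p!}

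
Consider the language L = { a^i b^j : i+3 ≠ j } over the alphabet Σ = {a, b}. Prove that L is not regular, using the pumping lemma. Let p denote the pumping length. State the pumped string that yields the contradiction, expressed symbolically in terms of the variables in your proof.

a^{p+p!} b^{p+p!+3}

Assume L is regular. Let p be the pumping length given by the pumping lemma.
Choose w = a^p b^{p+p!+3}. Since p ≠ (p+p!+3)-3 = p+p!, w ∈ L; and |w| ≥ p.
The pumping lemma gives a decomposition w = xyz where |xy| ≤ p and |y| > 0.
Because |xy| ≤ p and w begins with p copies of a, we have y = a^k with 1 ≤ k ≤ p.
Since 1 ≤ k ≤ p, k divides p!; set t = 1 + p!/k. Then xy^t z has p + (p!/k)·k = p + p! copies of a. Now the a-count is p+p! and (b-count)-3 = (p+p!+3)-3 = p+p!, so i+3 ≠ j fails. So xy^t z = a^{p+p!} b^{p+p!+3} ∉ L.
This contradicts the pumping lemma, so L is not regular.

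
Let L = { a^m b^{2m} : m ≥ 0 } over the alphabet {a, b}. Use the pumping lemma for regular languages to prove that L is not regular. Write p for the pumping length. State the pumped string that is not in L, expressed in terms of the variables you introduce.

Suppose for contradiction that L is regular, and let p be the pumping length.
Take w = a^p b^{2p}. Then w ∈ L and |w| = 3p ≥ p.
By the pumping lemma, w = xyz with |xy| ≤ p and |y| ≥ 1.
The first p characters of w are a's, so xy (and hence y) consists only of a's. Write y = a^k, 1 ≤ k ≤ p.
Pump with i = 2: xy^2z = a^{p+k} b^{2p}. For this to lie in L we would need 2p = 2(p+k), which forces k = 0. But k ≥ 1, so xy^2z ∉ L.
This is a contradiction; hence L is not regular.

a^{p+k} b^{2p}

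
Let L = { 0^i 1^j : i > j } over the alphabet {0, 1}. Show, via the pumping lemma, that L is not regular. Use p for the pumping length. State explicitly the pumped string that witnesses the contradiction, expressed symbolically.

Toward a contradiction, assume L is regular with pumping length p.
Choose w = 0^{p+1} 1^p ∈ L, with |w| = 2p+1 ≥ p.
Write w = xyz as guaranteed by the lemma, with |xy| ≤ p and |y| > 0.
The first p characters of w are 0's, so xy (and hence y) consists only of 0's. Write y = 0^k, 1 ≤ k ≤ p.
Consider xy^0z = xz = 0^{p+1-k} 1^p. Since k ≥ 1, the 0-count p+1-k is at most p, so i > j fails; thus xz ∉ L.
Contradiction. Therefore L is not regular.

0^{p+1-k} 1^p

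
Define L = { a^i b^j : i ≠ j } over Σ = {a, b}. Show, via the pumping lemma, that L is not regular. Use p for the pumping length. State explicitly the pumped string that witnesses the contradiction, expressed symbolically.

a^{p+p!} b^{p+p!}

Assume L is regular; let p be its pumping constant.
Choose w = a^p b^{p+p!}. Since p ≠ p+p!, w ∈ L; and |w| ≥ p.
By the pumping lemma, w = xyz with |xy| ≤ p and |y| > 0.
Because |xy| ≤ p and w begins with p copies of a, we have y = a^k with 1 ≤ k ≤ p.
Since 1 ≤ k ≤ p, k divides p!; set t = 1 + p!/k. Then xy^t z has p + (p!/k)·k = p + p! copies of a. Now the a-count equals the b-count, so i ≠ j fails. So xy^t z = a^{p+p!} b^{p+p!} ∉ L.
Contradiction. Therefore L is not regular.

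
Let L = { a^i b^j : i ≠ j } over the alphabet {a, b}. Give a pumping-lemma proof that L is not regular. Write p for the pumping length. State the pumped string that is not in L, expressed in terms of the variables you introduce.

Toward a contradiction, assume L is regular with pumping length p.
Choose w = a^p b^{p+p!}. Since p ≠ p+p!, w ∈ L; and |w| ≥ p.
By the pumping lemma, w = xyz with |xy| ≤ p and y is nonempty.
Because |xy| ≤ p and w begins with p copies of a, we have y = a^k with 1 ≤ k ≤ p.
Since 1 ≤ k ≤ p, k divides p!; set t = 1 + p!/k. Then xy^t z has p + (p!/k)·k = p + p! copies of a. Now the a-count equals the b-count, so i ≠ j fails. So xy^t z = a^{p+p!} b^{p+p!} ∉ L.
Contradiction. Therefore L is not regular.

a^{p+p!} b^{p+p!}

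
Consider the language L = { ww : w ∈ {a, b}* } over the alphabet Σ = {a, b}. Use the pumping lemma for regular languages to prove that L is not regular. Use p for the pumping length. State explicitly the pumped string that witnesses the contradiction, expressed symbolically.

a^{p+k} b^p a^p b^p

Assume L is regular. Let p be the pumping length given by the pumping lemma.
Take w = a^p b^p a^p b^p = uu where u = a^pb^p; then w ∈ L and |w| = 4p ≥ p.
By the pumping lemma, w = xyz with |xy| ≤ p and y is nonempty.
Because |xy| ≤ p and w begins with p copies of a, we have y = a^k with 1 ≤ k ≤ p.
Pump with i = 2: xy^2z = a^{p+k} b^p a^p b^p, of length 4p+k. Suppose this equals vv. The string starts with a and ends with b, so v does too; thus the boundary between the two copies of v is a b→a transition. There is exactly one such transition, at position 2p+k, so |v| = 2p+k and |vv| = 4p+2k ≠ 4p+k since k ≥ 1. So xy^2z ∉ L.
Contradiction. Therefore L is not regular.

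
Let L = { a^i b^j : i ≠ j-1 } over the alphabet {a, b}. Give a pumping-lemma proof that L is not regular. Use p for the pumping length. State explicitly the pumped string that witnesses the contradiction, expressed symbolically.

Toward a contradiction, assume L is regular with pumping length p.
Choose w = a^p b^{p+p!+1}. Since p ≠ (p+p!+1)-1 = p+p!, w ∈ L; and |w| ≥ p.
The pumping lemma gives a decomposition w = xyz where |xy| ≤ p and y is nonempty.
Since the first p symbols of w are all a's and |xy| ≤ p, y lies entirely in the leading a-block: y = a^k for some k with 1 ≤ k ≤ p.
Since 1 ≤ k ≤ p, k divides p!; set t = 1 + p!/k. Then xy^t z has p + (p!/k)·k = p + p! copies of a. Now the a-count is p+p! and (b-count)-1 = (p+p!+1)-1 = p+p!, so i ≠ j-1 fails. So xy^t z = a^{p+p!} b^{p+p!+1} ∉ L.
Contradiction. Therefore L is not regular.

a^{p+p!} b^{p+p!+1}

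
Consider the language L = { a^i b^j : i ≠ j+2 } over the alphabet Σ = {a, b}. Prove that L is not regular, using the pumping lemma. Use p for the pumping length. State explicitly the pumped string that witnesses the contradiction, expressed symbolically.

a^{p+p!} b^{p+p!-2}

Assume L is regular; let p be its pumping constant.
Choose w = a^p b^{p+p!-2}. Since p ≠ (p+p!-2)+2 = p+p!, w ∈ L; and |w| ≥ p.
The pumping lemma gives a decomposition w = xyz where |xy| ≤ p and |y| > 0.
Because |xy| ≤ p and w begins with p copies of a, we have y = a^k with 1 ≤ k ≤ p.
Since 1 ≤ k ≤ p, k divides p!; set t = 1 + p!/k. Then xy^t z has p + (p!/k)·k = p + p! copies of a. Now the a-count is p+p! and (b-count)+2 = (p+p!-2)+2 = p+p!, so i ≠ j+2 fails. So xy^t z = a^{p+p!} b^{p+p!-2} ∉ L.
This is a contradiction; hence L is not regular.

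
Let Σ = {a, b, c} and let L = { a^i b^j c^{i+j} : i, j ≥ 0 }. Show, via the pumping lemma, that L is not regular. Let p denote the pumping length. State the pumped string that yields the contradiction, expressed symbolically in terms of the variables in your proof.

a^{p+k} b^p c^{2p}

Assume L is regular; let p be its pumping constant.
Take w = a^p b^p c^{2p} ∈ L (with i=j=p, i+j=2p), |w| = 4p ≥ p.
Write w = xyz as guaranteed by the lemma, with |xy| ≤ p and |y| > 0.
The first p characters of w are a's, so xy (and hence y) consists only of a's. Write y = a^k, 1 ≤ k ≤ p.
Consider xy^2z = a^{p+k} b^p c^{2p}. Now the a- and b-counts sum to 2p+k, but the c-count is 2p ≠ 2p+k. So xy^2z ∉ L.
This contradicts the pumping lemma, so L is not regular.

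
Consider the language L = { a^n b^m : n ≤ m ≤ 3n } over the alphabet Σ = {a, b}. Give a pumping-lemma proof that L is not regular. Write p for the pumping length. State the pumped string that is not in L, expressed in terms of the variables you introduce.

a^{p+k} b^p

Suppose for contradiction that L is regular, and let p be the pumping length.
Take w = a^p b^p ∈ L (since p ≤ p ≤ 3p), with |w| = 2p ≥ p.
By the pumping lemma, w = xyz with |xy| ≤ p and y is nonempty.
Since the first p symbols of w are all a's and |xy| ≤ p, y lies entirely in the leading a-block: y = a^k for some k with 1 ≤ k ≤ p.
Pump with i = 2: xy^2z = a^{p+k} b^p. Now n = p+k > p = m, so the condition n ≤ m fails. Thus xy^2z ∉ L.
This is a contradiction; hence L is not regular.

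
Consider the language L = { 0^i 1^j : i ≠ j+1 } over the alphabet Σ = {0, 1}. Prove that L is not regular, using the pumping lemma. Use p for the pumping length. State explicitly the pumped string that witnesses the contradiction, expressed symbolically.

0^{p+p!} 1^{p+p!-1}

Assume L is regular. Let p be the pumping length given by the pumping lemma.
Choose w = 0^p 1^{p+p!-1}. Since p ≠ (p+p!-1)+1 = p+p!, w ∈ L; and |w| ≥ p.
Write w = xyz as guaranteed by the lemma, with |xy| ≤ p and |y| > 0.
Since the first p symbols of w are all 0's and |xy| ≤ p, y lies entirely in the leading 0-block: y = 0^k for some k with 1 ≤ k ≤ p.
Since 1 ≤ k ≤ p, k divides p!; set t = 1 + p!/k. Then xy^t z has p + (p!/k)·k = p + p! copies of 0. Now the 0-count is p+p! and (1-count)+1 = (p+p!-1)+1 = p+p!, so i ≠ j+1 fails. So xy^t z = 0^{p+p!} 1^{p+p!-1} ∉ L.
This is a contradiction; hence L is not regular.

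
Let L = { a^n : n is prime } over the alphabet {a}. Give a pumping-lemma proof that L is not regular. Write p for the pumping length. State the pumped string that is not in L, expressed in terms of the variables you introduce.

Assume L is regular. Let p be the pumping length given by the pumping lemma.
Let q be a prime with q ≥ p+2 (infinitely many primes exist), and take w = a^q ∈ L with |w| = q ≥ p.
Write w = xyz as guaranteed by the lemma, with |xy| ≤ p and |y| > 0.
Then y = a^k for some k with 1 ≤ k ≤ p.
Since 1 ≤ k ≤ p, |xz| = q-k. Pump with i = q+1: |xy^{q+1}z| = (q-k)+(q+1)k = q+qk = q(1+k), which is composite (both factors ≥ 2). So xy^{q+1}z = a^{q(1+k)} ∉ L.
Contradiction. Therefore L is not regular.

a^{q(1+k)}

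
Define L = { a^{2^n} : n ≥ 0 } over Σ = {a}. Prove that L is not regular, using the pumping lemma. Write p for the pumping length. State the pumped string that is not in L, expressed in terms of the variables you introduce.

Assume L is regular. Let p be the pumping length given by the pumping lemma.
Take w = a^{2^p} ∈ L with |w| = 2^p ≥ p.
By the pumping lemma, w = xyz with |xy| ≤ p and |y| ≥ 1.
Then y = a^k for some k with 1 ≤ k ≤ p.
Pump with i = 2: xy^2z = a^{2^p+k}. Since 1 ≤ k ≤ p < 2^p, we have 2^p < 2^p+k < 2^{p+1}, so 2^p+k is not a power of 2. So xy^2z ∉ L.
This is a contradiction; hence L is not regular.

a^{2^p+k}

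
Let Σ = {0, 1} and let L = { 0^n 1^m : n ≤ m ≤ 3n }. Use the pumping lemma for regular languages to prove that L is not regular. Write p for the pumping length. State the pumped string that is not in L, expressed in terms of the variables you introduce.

0^{p+k} 1^p

Assume L is regular; let p be its pumping constant.
Take w = 0^p 1^p ∈ L (since p ≤ p ≤ 3p), with |w| = 2p ≥ p.
The pumping lemma gives a decomposition w = xyz where |xy| ≤ p and |y| ≥ 1.
Because |xy| ≤ p and w begins with p copies of 0, we have y = 0^k with 1 ≤ k ≤ p.
Pump with i = 2: xy^2z = 0^{p+k} 1^p. Now n = p+k > p = m, so the condition n ≤ m fails. Thus xy^2z ∉ L.
This contradicts the pumping lemma, so L is not regular.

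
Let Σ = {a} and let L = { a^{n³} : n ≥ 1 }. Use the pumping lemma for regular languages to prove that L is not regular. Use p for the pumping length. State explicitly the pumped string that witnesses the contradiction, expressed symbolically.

a^{p³+k}

Assume L is regular; let p be its pumping constant.
Take w = a^{p³} ∈ L with |w| = p³ ≥ p.
The pumping lemma gives a decomposition w = xyz where |xy| ≤ p and y is nonempty.
Then y = a^k for some k with 1 ≤ k ≤ p.
Pump with i = 2: xy^2z = a^{p³+k}. Since 1 ≤ k ≤ p, p³ < p³+k ≤ p³+p < p³+3p²+3p+1 = (p+1)³, so p³+k is not a perfect cube. So xy^2z ∉ L.
This contradicts the pumping lemma, so L is not regular.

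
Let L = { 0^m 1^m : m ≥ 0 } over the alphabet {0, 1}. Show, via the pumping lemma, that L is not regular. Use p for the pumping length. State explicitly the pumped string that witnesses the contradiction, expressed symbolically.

Assume L is regular. Let p be the pumping length given by the pumping lemma.
Choose w = 0^p 1^p, which is in L with |w| = 2p ≥ p.
Write w = xyz as guaranteed by the lemma, with |xy| ≤ p and |y| > 0.
Because |xy| ≤ p and w begins with p copies of 0, we have y = 0^k with 1 ≤ k ≤ p.
Pump with i = 2: xy^2z = 0^{p+k} 1^p. For this to lie in L we would need p = p+k, which forces k = 0. But k ≥ 1, so xy^2z ∉ L.
Contradiction. Therefore L is not regular.

0^{p+k} 1^p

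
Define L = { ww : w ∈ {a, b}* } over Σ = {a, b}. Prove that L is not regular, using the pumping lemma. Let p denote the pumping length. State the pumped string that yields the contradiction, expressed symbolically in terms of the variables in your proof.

Assume L is regular. Let p be the pumping length given by the pumping lemma.
Take w = a^p b^p a^p b^p = uu where u = a^pb^p; then w ∈ L and |w| = 4p ≥ p.
By the pumping lemma, w = xyz with |xy| ≤ p and y is nonempty.
Because |xy| ≤ p and w begins with p copies of a, we have y = a^k with 1 ≤ k ≤ p.
Pump with i = 2: xy^2z = a^{p+k} b^p a^p b^p, of length 4p+k. Suppose this equals vv. The string starts with a and ends with b, so v does too; thus the boundary between the two copies of v is a b→a transition. There is exactly one such transition, at position 2p+k, so |v| = 2p+k and |vv| = 4p+2k ≠ 4p+k since k ≥ 1. So xy^2z ∉ L.
Contradiction. Therefore L is not regular.

a^{p+k} b^p a^p b^p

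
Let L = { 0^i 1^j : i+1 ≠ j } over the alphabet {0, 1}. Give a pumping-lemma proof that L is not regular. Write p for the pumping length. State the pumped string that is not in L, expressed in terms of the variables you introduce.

0^{p+p!} 1^{p+p!+1}

Assume L is regular; let p be its pumping constant.
Choose w = 0^p 1^{p+p!+1}. Since p ≠ (p+p!+1)-1 = p+p!, w ∈ L; and |w| ≥ p.
The pumping lemma gives a decomposition w = xyz where |xy| ≤ p and |y| ≥ 1.
Because |xy| ≤ p and w begins with p copies of 0, we have y = 0^k with 1 ≤ k ≤ p.
Since 1 ≤ k ≤ p, k divides p!; set t = 1 + p!/k. Then xy^t z has p + (p!/k)·k = p + p! copies of 0. Now the 0-count is p+p! and (1-count)-1 = (p+p!+1)-1 = p+p!, so i+1 ≠ j fails. So xy^t z = 0^{p+p!} 1^{p+p!+1} ∉ L.
Contradiction. Therefore L is not regular.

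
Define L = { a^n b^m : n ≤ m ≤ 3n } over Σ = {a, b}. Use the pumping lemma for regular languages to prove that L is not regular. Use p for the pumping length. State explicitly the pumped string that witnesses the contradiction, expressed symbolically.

a^{p+k} b^p

Suppose for contradiction that L is regular, and let p be the pumping length.
Take w = a^p b^p ∈ L (since p ≤ p ≤ 3p), with |w| = 2p ≥ p.
Write w = xyz as guaranteed by the lemma, with |xy| ≤ p and |y| ≥ 1.
Since the first p symbols of w are all a's and |xy| ≤ p, y lies entirely in the leading a-block: y = a^k for some k with 1 ≤ k ≤ p.
Pump with i = 2: xy^2z = a^{p+k} b^p. Now n = p+k > p = m, so the condition n ≤ m fails. Thus xy^2z ∉ L.
This contradicts the pumping lemma, so L is not regular.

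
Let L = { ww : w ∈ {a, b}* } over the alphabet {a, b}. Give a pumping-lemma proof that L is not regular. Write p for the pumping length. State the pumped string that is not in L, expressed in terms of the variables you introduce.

Toward a contradiction, assume L is regular with pumping length p.
Take w = a^p b^p a^p b^p = uu where u = a^pb^p; then w ∈ L and |w| = 4p ≥ p.
The pumping lemma gives a decomposition w = xyz where |xy| ≤ p and y is nonempty.
Since the first p symbols of w are all a's and |xy| ≤ p, y lies entirely in the leading a-block: y = a^k for some k with 1 ≤ k ≤ p.
Pump with i = 2: xy^2z = a^{p+k} b^p a^p b^p, of length 4p+k. Suppose this equals vv. The string starts with a and ends with b, so v does too; thus the boundary between the two copies of v is a b→a transition. There is exactly one such transition, at position 2p+k, so |v| = 2p+k and |vv| = 4p+2k ≠ 4p+k since k ≥ 1. So xy^2z ∉ L.
This is a contradiction; hence L is not regular.

a^{p+k} b^p a^p b^p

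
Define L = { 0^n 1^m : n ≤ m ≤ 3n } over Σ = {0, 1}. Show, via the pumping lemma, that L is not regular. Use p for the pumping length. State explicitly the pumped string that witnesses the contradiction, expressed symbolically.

Assume L is regular. Let p be the pumping length given by the pumping lemma.
Take w = 0^p 1^p ∈ L (since p ≤ p ≤ 3p), with |w| = 2p ≥ p.
Write w = xyz as guaranteed by the lemma, with |xy| ≤ p and y is nonempty.
Because |xy| ≤ p and w begins with p copies of 0, we have y = 0^k with 1 ≤ k ≤ p.
Pump with i = 2: xy^2z = 0^{p+k} 1^p. Now n = p+k > p = m, so the condition n ≤ m fails. Thus xy^2z ∉ L.
This contradicts the pumping lemma, so L is not regular.

0^{p+k} 1^p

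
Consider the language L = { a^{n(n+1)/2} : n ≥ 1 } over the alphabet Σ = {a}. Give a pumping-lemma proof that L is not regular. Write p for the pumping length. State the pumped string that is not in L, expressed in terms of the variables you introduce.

Suppose for contradiction that L is regular, and let p be the pumping length.
Take w = a^{p(p+1)/2} ∈ L with |w| = p(p+1)/2 ≥ p.
By the pumping lemma, w = xyz with |xy| ≤ p and y is nonempty.
Then y = a^k for some k with 1 ≤ k ≤ p.
Pump with i = 2: xy^2z = a^{p(p+1)/2+k}. Since 1 ≤ k ≤ p, p(p+1)/2 < p(p+1)/2+k ≤ p(p+1)/2+p < (p+1)(p+2)/2, so p(p+1)/2+k is strictly between consecutive triangular numbers. So xy^2z ∉ L.
This is a contradiction; hence L is not regular.

a^{p(p+1)/2+k}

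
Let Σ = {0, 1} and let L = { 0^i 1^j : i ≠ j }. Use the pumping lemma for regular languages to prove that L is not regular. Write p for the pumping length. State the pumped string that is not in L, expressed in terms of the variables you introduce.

Toward a contradiction, assume L is regular with pumping length p.
Choose w = 0^p 1^{p+p!}. Since p ≠ p+p!, w ∈ L; and |w| ≥ p.
By the pumping lemma, w = xyz with |xy| ≤ p and y is nonempty.
The first p characters of w are 0's, so xy (and hence y) consists only of 0's. Write y = 0^k, 1 ≤ k ≤ p.
Since 1 ≤ k ≤ p, k divides p!; set t = 1 + p!/k. Then xy^t z has p + (p!/k)·k = p + p! copies of 0. Now the 0-count equals the 1-count, so i ≠ j fails. So xy^t z = 0^{p+p!} 1^{p+p!} ∉ L.
This contradicts the pumping lemma, so L is not regular.

0^{p+p!} 1^{p+p!}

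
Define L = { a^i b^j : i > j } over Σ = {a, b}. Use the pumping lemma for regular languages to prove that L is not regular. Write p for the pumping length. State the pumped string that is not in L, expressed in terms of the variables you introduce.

Suppose for contradiction that L is regular, and let p be the pumping length.
Choose w = a^{p+1} b^p ∈ L, with |w| = 2p+1 ≥ p.
Write w = xyz as guaranteed by the lemma, with |xy| ≤ p and |y| ≥ 1.
Since the first p symbols of w are all a's and |xy| ≤ p, y lies entirely in the leading a-block: y = a^k for some k with 1 ≤ k ≤ p.
Consider xy^0z = xz = a^{p+1-k} b^p. Since k ≥ 1, the a-count p+1-k is at most p, so i > j fails; thus xz ∉ L.
This contradicts the pumping lemma, so L is not regular.

a^{p+1-k} b^p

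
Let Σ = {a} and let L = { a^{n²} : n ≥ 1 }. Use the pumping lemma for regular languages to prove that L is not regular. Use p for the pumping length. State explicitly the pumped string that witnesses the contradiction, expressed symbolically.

Assume L is regular. Let p be the pumping length given by the pumping lemma.
Take w = a^{p²} ∈ L with |w| = p² ≥ p.
By the pumping lemma, w = xyz with |xy| ≤ p and |y| > 0.
Then y = a^k for some k with 1 ≤ k ≤ p.
Pump with i = 2: xy^2z = a^{p²+k}. Since 1 ≤ k ≤ p, p² < p²+k ≤ p²+p < (p+1)², so p²+k lies strictly between consecutive squares and is not a perfect square. So xy^2z ∉ L.
Contradiction. Therefore L is not regular.

a^{p²+k}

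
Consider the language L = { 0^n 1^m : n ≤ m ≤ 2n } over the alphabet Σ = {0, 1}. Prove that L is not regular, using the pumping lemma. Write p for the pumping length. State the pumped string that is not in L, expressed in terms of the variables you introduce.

Suppose for contradiction that L is regular, and let p be the pumping length.
Take w = 0^p 1^p ∈ L (since p ≤ p ≤ 2p), with |w| = 2p ≥ p.
By the pumping lemma, w = xyz with |xy| ≤ p and y is nonempty.
The first p characters of w are 0's, so xy (and hence y) consists only of 0's. Write y = 0^k, 1 ≤ k ≤ p.
Pump with i = 2: xy^2z = 0^{p+k} 1^p. Now n = p+k > p = m, so the condition n ≤ m fails. Thus xy^2z ∉ L.
This contradicts the pumping lemma, so L is not regular.

0^{p+k} 1^p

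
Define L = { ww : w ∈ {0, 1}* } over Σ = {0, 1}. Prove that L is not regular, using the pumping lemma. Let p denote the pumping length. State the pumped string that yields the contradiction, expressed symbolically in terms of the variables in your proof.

Assume L is regular; let p be its pumping constant.
Take w = 0^p 1^p 0^p 1^p = uu where u = 0^p1^p; then w ∈ L and |w| = 4p ≥ p.
The pumping lemma gives a decomposition w = xyz where |xy| ≤ p and y is nonempty.
Because |xy| ≤ p and w begins with p copies of 0, we have y = 0^k with 1 ≤ k ≤ p.
Pump with i = 2: xy^2z = 0^{p+k} 1^p 0^p 1^p, of length 4p+k. Suppose this equals vv. The string starts with 0 and ends with 1, so v does too; thus the boundary between the two copies of v is a 1→0 transition. There is exactly one such transition, at position 2p+k, so |v| = 2p+k and |vv| = 4p+2k ≠ 4p+k since k ≥ 1. So xy^2z ∉ L.
This is a contradiction; hence L is not regular.

0^{p+k} 1^p 0^p 1^p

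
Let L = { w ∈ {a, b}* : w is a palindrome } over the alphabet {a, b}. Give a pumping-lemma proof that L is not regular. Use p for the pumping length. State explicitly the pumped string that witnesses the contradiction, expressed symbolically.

a^{p+k} b a^p

Suppose for contradiction that L is regular, and let p be the pumping length.
Take w = a^p b a^p, a palindrome of length 2p+1 ≥ p.
By the pumping lemma, w = xyz with |xy| ≤ p and |y| > 0.
The first p characters of w are a's, so xy (and hence y) consists only of a's. Write y = a^k, 1 ≤ k ≤ p.
Pump with i = 2: xy^2z = a^{p+k} b a^p. Its reverse is a^p b a^{p+k}, which differs from xy^2z since k ≥ 1. So xy^2z is not a palindrome and xy^2z ∉ L.
Contradiction. Therefore L is not regular.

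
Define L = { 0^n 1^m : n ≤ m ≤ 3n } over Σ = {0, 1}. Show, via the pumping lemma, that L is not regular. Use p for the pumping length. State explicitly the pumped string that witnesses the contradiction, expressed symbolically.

0^{p+k} 1^p

Assume L is regular. Let p be the pumping length given by the pumping lemma.
Take w = 0^p 1^p ∈ L (since p ≤ p ≤ 3p), with |w| = 2p ≥ p.
Write w = xyz as guaranteed by the lemma, with |xy| ≤ p and |y| ≥ 1.
The first p characters of w are 0's, so xy (and hence y) consists only of 0's. Write y = 0^k, 1 ≤ k ≤ p.
Pump with i = 2: xy^2z = 0^{p+k} 1^p. Now n = p+k > p = m, so the condition n ≤ m fails. Thus xy^2z ∉ L.
Contradiction. Therefore L is not regular.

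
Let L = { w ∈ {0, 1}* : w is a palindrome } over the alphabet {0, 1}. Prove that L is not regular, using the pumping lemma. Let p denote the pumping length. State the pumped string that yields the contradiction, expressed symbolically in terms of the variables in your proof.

Assume L is regular; let p be its pumping constant.
Take w = 0^p 1 0^p, a palindrome of length 2p+1 ≥ p.
By the pumping lemma, w = xyz with |xy| ≤ p and y is nonempty.
Because |xy| ≤ p and w begins with p copies of 0, we have y = 0^k with 1 ≤ k ≤ p.
Pump with i = 2: xy^2z = 0^{p+k} 1 0^p. Its reverse is 0^p 1 0^{p+k}, which differs from xy^2z since k ≥ 1. So xy^2z is not a palindrome and xy^2z ∉ L.
Contradiction. Therefore L is not regular.

0^{p+k} 1 0^p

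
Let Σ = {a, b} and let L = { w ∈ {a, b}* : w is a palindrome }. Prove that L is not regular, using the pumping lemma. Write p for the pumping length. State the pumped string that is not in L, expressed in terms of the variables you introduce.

a^{p+k} b a^p

Assume L is regular; let p be its pumping constant.
Take w = a^p b a^p, a palindrome of length 2p+1 ≥ p.
Write w = xyz as guaranteed by the lemma, with |xy| ≤ p and y is nonempty.
Since the first p symbols of w are all a's and |xy| ≤ p, y lies entirely in the leading a-block: y = a^k for some k with 1 ≤ k ≤ p.
Pump with i = 2: xy^2z = a^{p+k} b a^p. Its reverse is a^p b a^{p+k}, which differs from xy^2z since k ≥ 1. So xy^2z is not a palindrome and xy^2z ∉ L.
This contradicts the pumping lemma, so L is not regular.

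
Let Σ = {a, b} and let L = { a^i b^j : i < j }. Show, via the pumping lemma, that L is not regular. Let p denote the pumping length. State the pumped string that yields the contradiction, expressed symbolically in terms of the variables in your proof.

a^{p+k} b^{p+1}

Assume L is regular; let p be its pumping constant.
Choose w = a^p b^{p+1} ∈ L, with |w| = 2p+1 ≥ p.
Write w = xyz as guaranteed by the lemma, with |xy| ≤ p and |y| > 0.
Because |xy| ≤ p and w begins with p copies of a, we have y = a^k with 1 ≤ k ≤ p.
Consider xy^2z = a^{p+k} b^{p+1}. Since k ≥ 1, the a-count p+k is at least p+1, so i < j fails; thus xy^2z ∉ L.
This is a contradiction; hence L is not regular.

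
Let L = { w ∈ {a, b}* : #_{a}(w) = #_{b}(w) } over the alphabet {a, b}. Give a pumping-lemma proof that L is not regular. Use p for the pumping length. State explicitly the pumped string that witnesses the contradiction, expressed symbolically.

a^{p+k} b^p

Assume L is regular; let p be its pumping constant.
Choose w = a^p b^p ∈ L with |w| = 2p ≥ p.
By the pumping lemma, w = xyz with |xy| ≤ p and |y| ≥ 1.
The first p characters of w are a's, so xy (and hence y) consists only of a's. Write y = a^k, 1 ≤ k ≤ p.
Pump with i = 2: xy^2z = a^{p+k} b^p has p+k occurrences of a but only p of b. Since k ≥ 1 the counts differ, so xy^2z ∉ L.
This contradicts the pumping lemma, so L is not regular.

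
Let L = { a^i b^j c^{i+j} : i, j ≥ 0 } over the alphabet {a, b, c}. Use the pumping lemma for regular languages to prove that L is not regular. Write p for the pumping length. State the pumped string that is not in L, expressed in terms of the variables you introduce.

Assume L is regular. Let p be the pumping length given by the pumping lemma.
Take w = a^p b^p c^{2p} ∈ L (with i=j=p, i+j=2p), |w| = 4p ≥ p.
By the pumping lemma, w = xyz with |xy| ≤ p and |y| ≥ 1.
Because |xy| ≤ p and w begins with p copies of a, we have y = a^k with 1 ≤ k ≤ p.
Consider xy^2z = a^{p+k} b^p c^{2p}. Now the a- and b-counts sum to 2p+k, but the c-count is 2p ≠ 2p+k. So xy^2z ∉ L.
This is a contradiction; hence L is not regular.

a^{p+k} b^p c^{2p}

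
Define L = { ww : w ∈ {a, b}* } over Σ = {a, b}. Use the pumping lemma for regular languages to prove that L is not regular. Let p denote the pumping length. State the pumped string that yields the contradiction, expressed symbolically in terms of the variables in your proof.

Toward a contradiction, assume L is regular with pumping length p.
Take w = a^p b^p a^p b^p = uu where u = a^pb^p; then w ∈ L and |w| = 4p ≥ p.
By the pumping lemma, w = xyz with |xy| ≤ p and |y| > 0.
Because |xy| ≤ p and w begins with p copies of a, we have y = a^k with 1 ≤ k ≤ p.
Pump with i = 2: xy^2z = a^{p+k} b^p a^p b^p, of length 4p+k. Suppose this equals vv. The string starts with a and ends with b, so v does too; thus the boundary between the two copies of v is a b→a transition. There is exactly one such transition, at position 2p+k, so |v| = 2p+k and |vv| = 4p+2k ≠ 4p+k since k ≥ 1. So xy^2z ∉ L.
Contradiction. Therefore L is not regular.

a^{p+k} b^p a^p b^p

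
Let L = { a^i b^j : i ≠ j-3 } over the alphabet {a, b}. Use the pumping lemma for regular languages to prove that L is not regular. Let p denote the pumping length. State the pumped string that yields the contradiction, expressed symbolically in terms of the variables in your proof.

a^{p+p!} b^{p+p!+3}

Assume L is regular. Let p be the pumping length given by the pumping lemma.
Choose w = a^p b^{p+p!+3}. Since p ≠ (p+p!+3)-3 = p+p!, w ∈ L; and |w| ≥ p.
Write w = xyz as guaranteed by the lemma, with |xy| ≤ p and y is nonempty.
Since the first p symbols of w are all a's and |xy| ≤ p, y lies entirely in the leading a-block: y = a^k for some k with 1 ≤ k ≤ p.
Since 1 ≤ k ≤ p, k divides p!; set t = 1 + p!/k. Then xy^t z has p + (p!/k)·k = p + p! copies of a. Now the a-count is p+p! and (b-count)-3 = (p+p!+3)-3 = p+p!, so i ≠ j-3 fails. So xy^t z = a^{p+p!} b^{p+p!+3} ∉ L.
This is a contradiction; hence L is not regular.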